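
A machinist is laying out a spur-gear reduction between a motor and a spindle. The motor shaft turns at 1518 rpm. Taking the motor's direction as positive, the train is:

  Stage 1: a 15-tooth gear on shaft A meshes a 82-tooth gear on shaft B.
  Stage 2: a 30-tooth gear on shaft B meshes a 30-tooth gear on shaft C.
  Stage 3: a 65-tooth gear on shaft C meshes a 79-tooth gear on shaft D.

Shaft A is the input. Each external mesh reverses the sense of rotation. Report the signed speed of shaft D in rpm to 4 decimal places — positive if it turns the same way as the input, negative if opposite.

Stage 1 [15T→82T]: ω = 1518.0000×15/82 = 277.6829 rpm, dir flips to −; running = −277.6829
Stage 2 [30T→30T]: ω = 277.6829×30/30 = 277.6829 rpm, dir flips to +; running = +277.6829
Stage 3 [65T→79T]: ω = 277.6829×65/79 = 228.4733 rpm, dir flips to −; running = −228.4733

-228.4733 rpm (opposite to input, |ω| = 228.4733 rpm)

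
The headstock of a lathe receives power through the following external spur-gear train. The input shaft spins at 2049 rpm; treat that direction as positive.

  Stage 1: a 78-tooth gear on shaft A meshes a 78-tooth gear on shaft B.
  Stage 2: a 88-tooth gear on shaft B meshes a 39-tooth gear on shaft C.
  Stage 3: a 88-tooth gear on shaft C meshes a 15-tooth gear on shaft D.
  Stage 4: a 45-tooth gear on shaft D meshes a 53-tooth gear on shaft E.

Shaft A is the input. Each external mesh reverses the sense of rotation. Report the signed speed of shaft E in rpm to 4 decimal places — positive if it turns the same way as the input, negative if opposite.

Stage 1 [78T→78T]: ω = 2049.0000×78/78 = 2049.0000 rpm, dir flips to −; running = −2049.0000
Stage 2 [88T→39T]: ω = 2049.0000×88/39 = 4623.3846 rpm, dir flips to +; running = +4623.3846
Stage 3 [88T→15T]: ω = 4623.3846×88/15 = 27123.8564 rpm, dir flips to −; running = −27123.8564
Stage 4 [45T→53T]: ω = 27123.8564×45/53 = 23029.6894 rpm, dir flips to +; running = +23029.6894

+23029.6894 rpm (same as input, |ω| = 23029.6894 rpm)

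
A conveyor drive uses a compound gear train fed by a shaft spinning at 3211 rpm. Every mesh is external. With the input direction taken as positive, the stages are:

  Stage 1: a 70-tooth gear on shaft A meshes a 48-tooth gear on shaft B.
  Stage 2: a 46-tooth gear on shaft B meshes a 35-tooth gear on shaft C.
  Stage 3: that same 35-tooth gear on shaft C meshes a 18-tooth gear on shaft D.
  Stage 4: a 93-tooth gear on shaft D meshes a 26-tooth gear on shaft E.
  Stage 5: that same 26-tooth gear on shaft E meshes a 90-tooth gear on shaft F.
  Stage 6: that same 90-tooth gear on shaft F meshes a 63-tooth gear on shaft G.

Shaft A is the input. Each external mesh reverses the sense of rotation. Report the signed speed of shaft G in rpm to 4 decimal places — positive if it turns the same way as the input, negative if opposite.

+17665.4552 rpm (same as input, |ω| = 17665.4552 rpm)

Stage 1 [70T→48T]: ω = 3211.0000×70/48 = 4682.7083 rpm, dir flips to −; running = −4682.7083
Stage 2 [46T→35T]: ω = 4682.7083×46/35 = 6154.4167 rpm, dir flips to +; running = +6154.4167
Stage 3 [35T→18T]: ω = 6154.4167×35/18 = 11966.9213 rpm, dir flips to −; running = −11966.9213
Stage 4 [93T→26T]: ω = 11966.9213×93/26 = 42804.7569 rpm, dir flips to +; running = +42804.7569
Stage 5 [26T→90T]: ω = 42804.7569×26/90 = 12365.8187 rpm, dir flips to −; running = −12365.8187
Stage 6 [90T→63T]: ω = 12365.8187×90/63 = 17665.4552 rpm, dir flips to +; running = +17665.4552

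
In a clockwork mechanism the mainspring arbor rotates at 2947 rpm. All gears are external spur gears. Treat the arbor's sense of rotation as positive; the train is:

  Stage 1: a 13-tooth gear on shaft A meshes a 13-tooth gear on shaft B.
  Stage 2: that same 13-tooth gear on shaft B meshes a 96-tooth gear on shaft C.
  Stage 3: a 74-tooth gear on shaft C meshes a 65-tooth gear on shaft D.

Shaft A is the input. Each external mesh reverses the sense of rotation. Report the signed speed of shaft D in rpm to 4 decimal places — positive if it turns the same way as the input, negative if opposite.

-454.3292 rpm (opposite to input, |ω| = 454.3292 rpm)

Stage 1 [13T→13T]: ω = 2947.0000×13/13 = 2947.0000 rpm, dir flips to −; running = −2947.0000
Stage 2 [13T→96T]: ω = 2947.0000×13/96 = 399.0729 rpm, dir flips to +; running = +399.0729
Stage 3 [74T→65T]: ω = 399.0729×74/65 = 454.3292 rpm, dir flips to −; running = −454.3292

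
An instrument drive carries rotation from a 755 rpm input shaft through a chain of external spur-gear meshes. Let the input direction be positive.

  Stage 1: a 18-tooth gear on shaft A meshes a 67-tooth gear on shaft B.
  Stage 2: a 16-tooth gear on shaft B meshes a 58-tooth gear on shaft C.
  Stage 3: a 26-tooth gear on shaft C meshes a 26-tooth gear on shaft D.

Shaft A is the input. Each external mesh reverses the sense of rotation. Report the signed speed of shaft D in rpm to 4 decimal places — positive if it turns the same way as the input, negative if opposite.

Stage 1 [18T→67T]: ω = 755.0000×18/67 = 202.8358 rpm, dir flips to −; running = −202.8358
Stage 2 [16T→58T]: ω = 202.8358×16/58 = 55.9547 rpm, dir flips to +; running = +55.9547
Stage 3 [26T→26T]: ω = 55.9547×26/26 = 55.9547 rpm, dir flips to −; running = −55.9547

-55.9547 rpm (opposite to input, |ω| = 55.9547 rpm)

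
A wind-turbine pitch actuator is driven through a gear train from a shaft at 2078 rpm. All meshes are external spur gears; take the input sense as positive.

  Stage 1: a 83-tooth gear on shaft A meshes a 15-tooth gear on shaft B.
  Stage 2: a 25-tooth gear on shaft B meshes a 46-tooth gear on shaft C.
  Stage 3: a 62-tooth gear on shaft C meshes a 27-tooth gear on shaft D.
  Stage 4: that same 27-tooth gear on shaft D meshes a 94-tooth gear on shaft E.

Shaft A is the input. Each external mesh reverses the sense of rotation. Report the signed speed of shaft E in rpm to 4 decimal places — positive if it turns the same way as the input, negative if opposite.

+4121.7191 rpm (same as input, |ω| = 4121.7191 rpm)

Stage 1 [83T→15T]: ω = 2078.0000×83/15 = 11498.2667 rpm, dir flips to −; running = −11498.2667
Stage 2 [25T→46T]: ω = 11498.2667×25/46 = 6249.0580 rpm, dir flips to +; running = +6249.0580
Stage 3 [62T→27T]: ω = 6249.0580×62/27 = 14349.6887 rpm, dir flips to −; running = −14349.6887
Stage 4 [27T→94T]: ω = 14349.6887×27/94 = 4121.7191 rpm, dir flips to +; running = +4121.7191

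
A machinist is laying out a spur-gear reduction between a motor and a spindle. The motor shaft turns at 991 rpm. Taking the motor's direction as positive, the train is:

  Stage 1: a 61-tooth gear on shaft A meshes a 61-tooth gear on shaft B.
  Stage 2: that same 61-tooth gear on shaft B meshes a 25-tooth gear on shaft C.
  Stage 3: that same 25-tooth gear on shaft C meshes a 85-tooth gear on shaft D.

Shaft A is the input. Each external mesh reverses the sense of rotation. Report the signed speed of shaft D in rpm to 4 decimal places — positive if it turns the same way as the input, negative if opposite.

-711.1882 rpm (opposite to input, |ω| = 711.1882 rpm)

Stage 1 [61T→61T]: ω = 991.0000×61/61 = 991.0000 rpm, dir flips to −; running = −991.0000
Stage 2 [61T→25T]: ω = 991.0000×61/25 = 2418.0400 rpm, dir flips to +; running = +2418.0400
Stage 3 [25T→85T]: ω = 2418.0400×25/85 = 711.1882 rpm, dir flips to −; running = −711.1882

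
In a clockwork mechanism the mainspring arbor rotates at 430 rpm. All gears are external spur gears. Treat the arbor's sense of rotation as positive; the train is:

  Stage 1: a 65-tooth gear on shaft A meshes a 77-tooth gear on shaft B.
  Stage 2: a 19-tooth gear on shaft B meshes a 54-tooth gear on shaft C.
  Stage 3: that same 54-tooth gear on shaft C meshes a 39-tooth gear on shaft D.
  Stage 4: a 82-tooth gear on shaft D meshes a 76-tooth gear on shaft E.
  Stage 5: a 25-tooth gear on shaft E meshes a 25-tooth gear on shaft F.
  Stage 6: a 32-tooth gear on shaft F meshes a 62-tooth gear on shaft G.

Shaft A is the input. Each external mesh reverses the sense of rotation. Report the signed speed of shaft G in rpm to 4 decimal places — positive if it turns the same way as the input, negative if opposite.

Stage 1 [65T→77T]: ω = 430.0000×65/77 = 362.9870 rpm, dir flips to −; running = −362.9870
Stage 2 [19T→54T]: ω = 362.9870×19/54 = 127.7177 rpm, dir flips to +; running = +127.7177
Stage 3 [54T→39T]: ω = 127.7177×54/39 = 176.8398 rpm, dir flips to −; running = −176.8398
Stage 4 [82T→76T]: ω = 176.8398×82/76 = 190.8009 rpm, dir flips to +; running = +190.8009
Stage 5 [25T→25T]: ω = 190.8009×25/25 = 190.8009 rpm, dir flips to −; running = −190.8009
Stage 6 [32T→62T]: ω = 190.8009×32/62 = 98.4779 rpm, dir flips to +; running = +98.4779

+98.4779 rpm (same as input, |ω| = 98.4779 rpm)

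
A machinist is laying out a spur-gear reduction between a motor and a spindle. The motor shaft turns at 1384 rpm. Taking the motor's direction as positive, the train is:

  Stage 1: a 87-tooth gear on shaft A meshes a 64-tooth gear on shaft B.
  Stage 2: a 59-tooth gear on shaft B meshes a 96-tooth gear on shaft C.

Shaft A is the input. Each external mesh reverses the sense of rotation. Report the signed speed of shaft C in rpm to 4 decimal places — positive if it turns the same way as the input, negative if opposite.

+1156.2617 rpm (same as input, |ω| = 1156.2617 rpm)

Stage 1 [87T→64T]: ω = 1384.0000×87/64 = 1881.3750 rpm, dir flips to −; running = −1881.3750
Stage 2 [59T→96T]: ω = 1881.3750×59/96 = 1156.2617 rpm, dir flips to +; running = +1156.2617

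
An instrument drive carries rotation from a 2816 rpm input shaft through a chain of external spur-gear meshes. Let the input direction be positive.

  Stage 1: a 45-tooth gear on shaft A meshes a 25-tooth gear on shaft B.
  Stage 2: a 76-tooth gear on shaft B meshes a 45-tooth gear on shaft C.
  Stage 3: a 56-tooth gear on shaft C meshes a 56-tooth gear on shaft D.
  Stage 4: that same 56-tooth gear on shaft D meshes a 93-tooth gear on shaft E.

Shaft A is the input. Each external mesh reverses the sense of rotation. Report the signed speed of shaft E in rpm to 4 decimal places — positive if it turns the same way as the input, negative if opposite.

+5154.7940 rpm (same as input, |ω| = 5154.7940 rpm)

Stage 1 [45T→25T]: ω = 2816.0000×45/25 = 5068.8000 rpm, dir flips to −; running = −5068.8000
Stage 2 [76T→45T]: ω = 5068.8000×76/45 = 8560.6400 rpm, dir flips to +; running = +8560.6400
Stage 3 [56T→56T]: ω = 8560.6400×56/56 = 8560.6400 rpm, dir flips to −; running = −8560.6400
Stage 4 [56T→93T]: ω = 8560.6400×56/93 = 5154.7940 rpm, dir flips to +; running = +5154.7940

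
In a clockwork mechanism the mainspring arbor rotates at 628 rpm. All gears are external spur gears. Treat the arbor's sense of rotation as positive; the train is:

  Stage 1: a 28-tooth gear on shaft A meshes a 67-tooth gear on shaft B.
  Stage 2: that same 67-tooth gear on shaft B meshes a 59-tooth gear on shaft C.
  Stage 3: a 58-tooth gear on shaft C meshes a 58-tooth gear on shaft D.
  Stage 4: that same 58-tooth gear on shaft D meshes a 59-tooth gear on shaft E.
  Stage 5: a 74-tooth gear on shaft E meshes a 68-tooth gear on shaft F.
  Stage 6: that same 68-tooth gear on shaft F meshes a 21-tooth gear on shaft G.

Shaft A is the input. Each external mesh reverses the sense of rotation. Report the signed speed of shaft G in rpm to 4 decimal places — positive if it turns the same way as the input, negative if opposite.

Stage 1 [28T→67T]: ω = 628.0000×28/67 = 262.4478 rpm, dir flips to −; running = −262.4478
Stage 2 [67T→59T]: ω = 262.4478×67/59 = 298.0339 rpm, dir flips to +; running = +298.0339
Stage 3 [58T→58T]: ω = 298.0339×58/58 = 298.0339 rpm, dir flips to −; running = −298.0339
Stage 4 [58T→59T]: ω = 298.0339×58/59 = 292.9825 rpm, dir flips to +; running = +292.9825
Stage 5 [74T→68T]: ω = 292.9825×74/68 = 318.8339 rpm, dir flips to −; running = −318.8339
Stage 6 [68T→21T]: ω = 318.8339×68/21 = 1032.4144 rpm, dir flips to +; running = +1032.4144

+1032.4144 rpm (same as input, |ω| = 1032.4144 rpm)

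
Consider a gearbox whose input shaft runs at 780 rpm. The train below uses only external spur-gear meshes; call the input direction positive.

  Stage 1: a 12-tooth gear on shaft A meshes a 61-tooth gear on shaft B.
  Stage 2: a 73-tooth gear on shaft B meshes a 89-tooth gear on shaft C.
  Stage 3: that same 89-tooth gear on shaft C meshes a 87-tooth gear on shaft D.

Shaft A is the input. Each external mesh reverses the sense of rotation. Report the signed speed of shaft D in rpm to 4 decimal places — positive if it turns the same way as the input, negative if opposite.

Stage 1 [12T→61T]: ω = 780.0000×12/61 = 153.4426 rpm, dir flips to −; running = −153.4426
Stage 2 [73T→89T]: ω = 153.4426×73/89 = 125.8574 rpm, dir flips to +; running = +125.8574
Stage 3 [89T→87T]: ω = 125.8574×89/87 = 128.7507 rpm, dir flips to −; running = −128.7507

-128.7507 rpm (opposite to input, |ω| = 128.7507 rpm)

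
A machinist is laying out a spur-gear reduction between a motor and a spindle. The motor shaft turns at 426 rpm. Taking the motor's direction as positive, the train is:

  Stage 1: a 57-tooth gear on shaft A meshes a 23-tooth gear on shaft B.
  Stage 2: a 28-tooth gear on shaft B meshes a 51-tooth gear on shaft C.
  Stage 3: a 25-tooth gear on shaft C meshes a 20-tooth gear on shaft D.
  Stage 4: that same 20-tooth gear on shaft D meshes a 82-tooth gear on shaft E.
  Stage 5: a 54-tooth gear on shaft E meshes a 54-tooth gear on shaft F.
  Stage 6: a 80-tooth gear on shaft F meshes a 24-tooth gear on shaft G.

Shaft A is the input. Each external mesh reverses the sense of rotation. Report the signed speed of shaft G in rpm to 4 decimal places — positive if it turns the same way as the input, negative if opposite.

+589.0462 rpm (same as input, |ω| = 589.0462 rpm)

Stage 1 [57T→23T]: ω = 426.0000×57/23 = 1055.7391 rpm, dir flips to −; running = −1055.7391
Stage 2 [28T→51T]: ω = 1055.7391×28/51 = 579.6215 rpm, dir flips to +; running = +579.6215
Stage 3 [25T→20T]: ω = 579.6215×25/20 = 724.5269 rpm, dir flips to −; running = −724.5269
Stage 4 [20T→82T]: ω = 724.5269×20/82 = 176.7139 rpm, dir flips to +; running = +176.7139
Stage 5 [54T→54T]: ω = 176.7139×54/54 = 176.7139 rpm, dir flips to −; running = −176.7139
Stage 6 [80T→24T]: ω = 176.7139×80/24 = 589.0462 rpm, dir flips to +; running = +589.0462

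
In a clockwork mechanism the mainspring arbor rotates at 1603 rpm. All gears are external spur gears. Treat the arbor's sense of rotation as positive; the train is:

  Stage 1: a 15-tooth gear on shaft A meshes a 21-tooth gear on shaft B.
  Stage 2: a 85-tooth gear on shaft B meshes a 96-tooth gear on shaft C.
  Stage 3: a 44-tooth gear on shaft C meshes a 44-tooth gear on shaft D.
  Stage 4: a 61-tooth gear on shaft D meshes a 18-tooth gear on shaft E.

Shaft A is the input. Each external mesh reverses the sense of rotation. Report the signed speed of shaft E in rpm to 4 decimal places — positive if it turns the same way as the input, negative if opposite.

+3435.6626 rpm (same as input, |ω| = 3435.6626 rpm)

Stage 1 [15T→21T]: ω = 1603.0000×15/21 = 1145.0000 rpm, dir flips to −; running = −1145.0000
Stage 2 [85T→96T]: ω = 1145.0000×85/96 = 1013.8021 rpm, dir flips to +; running = +1013.8021
Stage 3 [44T→44T]: ω = 1013.8021×44/44 = 1013.8021 rpm, dir flips to −; running = −1013.8021
Stage 4 [61T→18T]: ω = 1013.8021×61/18 = 3435.6626 rpm, dir flips to +; running = +3435.6626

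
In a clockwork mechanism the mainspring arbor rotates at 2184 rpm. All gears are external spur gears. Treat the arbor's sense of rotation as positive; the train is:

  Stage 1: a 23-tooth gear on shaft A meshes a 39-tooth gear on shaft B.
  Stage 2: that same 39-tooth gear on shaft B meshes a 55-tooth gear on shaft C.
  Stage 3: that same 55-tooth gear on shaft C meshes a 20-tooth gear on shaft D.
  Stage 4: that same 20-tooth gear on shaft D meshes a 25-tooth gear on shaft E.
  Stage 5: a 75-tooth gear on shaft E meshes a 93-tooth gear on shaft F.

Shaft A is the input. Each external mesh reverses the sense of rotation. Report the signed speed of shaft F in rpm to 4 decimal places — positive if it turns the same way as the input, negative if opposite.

Stage 1 [23T→39T]: ω = 2184.0000×23/39 = 1288.0000 rpm, dir flips to −; running = −1288.0000
Stage 2 [39T→55T]: ω = 1288.0000×39/55 = 913.3091 rpm, dir flips to +; running = +913.3091
Stage 3 [55T→20T]: ω = 913.3091×55/20 = 2511.6000 rpm, dir flips to −; running = −2511.6000
Stage 4 [20T→25T]: ω = 2511.6000×20/25 = 2009.2800 rpm, dir flips to +; running = +2009.2800
Stage 5 [75T→93T]: ω = 2009.2800×75/93 = 1620.3871 rpm, dir flips to −; running = −1620.3871

-1620.3871 rpm (opposite to input, |ω| = 1620.3871 rpm)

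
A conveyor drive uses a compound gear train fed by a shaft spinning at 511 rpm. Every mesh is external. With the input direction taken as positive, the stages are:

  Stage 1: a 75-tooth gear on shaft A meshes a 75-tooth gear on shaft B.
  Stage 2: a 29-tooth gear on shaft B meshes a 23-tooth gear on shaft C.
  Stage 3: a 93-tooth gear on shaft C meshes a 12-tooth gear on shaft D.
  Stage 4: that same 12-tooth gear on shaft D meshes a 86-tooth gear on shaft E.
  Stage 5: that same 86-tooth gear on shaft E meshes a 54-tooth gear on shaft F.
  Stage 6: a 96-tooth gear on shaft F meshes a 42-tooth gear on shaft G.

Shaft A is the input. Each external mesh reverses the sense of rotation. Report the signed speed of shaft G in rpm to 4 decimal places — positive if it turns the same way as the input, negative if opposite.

+2536.3092 rpm (same as input, |ω| = 2536.3092 rpm)

Stage 1 [75T→75T]: ω = 511.0000×75/75 = 511.0000 rpm, dir flips to −; running = −511.0000
Stage 2 [29T→23T]: ω = 511.0000×29/23 = 644.3043 rpm, dir flips to +; running = +644.3043
Stage 3 [93T→12T]: ω = 644.3043×93/12 = 4993.3587 rpm, dir flips to −; running = −4993.3587
Stage 4 [12T→86T]: ω = 4993.3587×12/86 = 696.7477 rpm, dir flips to +; running = +696.7477
Stage 5 [86T→54T]: ω = 696.7477×86/54 = 1109.6353 rpm, dir flips to −; running = −1109.6353
Stage 6 [96T→42T]: ω = 1109.6353×96/42 = 2536.3092 rpm, dir flips to +; running = +2536.3092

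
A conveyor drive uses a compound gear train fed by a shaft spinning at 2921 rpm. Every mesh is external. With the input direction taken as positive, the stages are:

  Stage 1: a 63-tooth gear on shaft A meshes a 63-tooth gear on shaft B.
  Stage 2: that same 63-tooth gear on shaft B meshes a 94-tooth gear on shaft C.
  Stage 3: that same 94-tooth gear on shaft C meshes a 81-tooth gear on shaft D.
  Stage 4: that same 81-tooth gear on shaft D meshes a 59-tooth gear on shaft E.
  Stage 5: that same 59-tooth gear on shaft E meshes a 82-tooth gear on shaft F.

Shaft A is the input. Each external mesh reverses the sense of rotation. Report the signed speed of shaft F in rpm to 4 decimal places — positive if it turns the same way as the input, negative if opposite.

-2244.1829 rpm (opposite to input, |ω| = 2244.1829 rpm)

Stage 1 [63T→63T]: ω = 2921.0000×63/63 = 2921.0000 rpm, dir flips to −; running = −2921.0000
Stage 2 [63T→94T]: ω = 2921.0000×63/94 = 1957.6915 rpm, dir flips to +; running = +1957.6915
Stage 3 [94T→81T]: ω = 1957.6915×94/81 = 2271.8889 rpm, dir flips to −; running = −2271.8889
Stage 4 [81T→59T]: ω = 2271.8889×81/59 = 3119.0339 rpm, dir flips to +; running = +3119.0339
Stage 5 [59T→82T]: ω = 3119.0339×59/82 = 2244.1829 rpm, dir flips to −; running = −2244.1829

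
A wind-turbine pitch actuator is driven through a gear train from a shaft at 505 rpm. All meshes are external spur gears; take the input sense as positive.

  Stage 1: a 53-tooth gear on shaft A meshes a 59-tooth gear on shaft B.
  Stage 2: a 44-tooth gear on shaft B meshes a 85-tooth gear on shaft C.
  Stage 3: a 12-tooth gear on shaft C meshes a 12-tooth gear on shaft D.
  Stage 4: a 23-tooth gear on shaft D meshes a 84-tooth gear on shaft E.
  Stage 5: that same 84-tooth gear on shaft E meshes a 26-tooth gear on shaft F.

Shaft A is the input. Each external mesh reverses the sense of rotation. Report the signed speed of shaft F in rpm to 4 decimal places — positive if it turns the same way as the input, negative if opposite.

-207.7320 rpm (opposite to input, |ω| = 207.7320 rpm)

Stage 1 [53T→59T]: ω = 505.0000×53/59 = 453.6441 rpm, dir flips to −; running = −453.6441
Stage 2 [44T→85T]: ω = 453.6441×44/85 = 234.8275 rpm, dir flips to +; running = +234.8275
Stage 3 [12T→12T]: ω = 234.8275×12/12 = 234.8275 rpm, dir flips to −; running = −234.8275
Stage 4 [23T→84T]: ω = 234.8275×23/84 = 64.2980 rpm, dir flips to +; running = +64.2980
Stage 5 [84T→26T]: ω = 64.2980×84/26 = 207.7320 rpm, dir flips to −; running = −207.7320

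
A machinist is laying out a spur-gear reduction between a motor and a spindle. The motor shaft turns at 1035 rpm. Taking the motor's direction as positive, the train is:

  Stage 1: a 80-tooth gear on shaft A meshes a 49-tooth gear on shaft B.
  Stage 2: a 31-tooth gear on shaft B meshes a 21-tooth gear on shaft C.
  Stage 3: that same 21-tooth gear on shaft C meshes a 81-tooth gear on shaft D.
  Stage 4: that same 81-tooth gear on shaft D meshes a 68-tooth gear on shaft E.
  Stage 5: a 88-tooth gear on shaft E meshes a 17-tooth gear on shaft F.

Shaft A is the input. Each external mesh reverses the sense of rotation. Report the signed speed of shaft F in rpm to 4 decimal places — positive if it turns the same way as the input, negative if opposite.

Stage 1 [80T→49T]: ω = 1035.0000×80/49 = 1689.7959 rpm, dir flips to −; running = −1689.7959
Stage 2 [31T→21T]: ω = 1689.7959×31/21 = 2494.4606 rpm, dir flips to +; running = +2494.4606
Stage 3 [21T→81T]: ω = 2494.4606×21/81 = 646.7120 rpm, dir flips to −; running = −646.7120
Stage 4 [81T→68T]: ω = 646.7120×81/68 = 770.3481 rpm, dir flips to +; running = +770.3481
Stage 5 [88T→17T]: ω = 770.3481×88/17 = 3987.6845 rpm, dir flips to −; running = −3987.6845

-3987.6845 rpm (opposite to input, |ω| = 3987.6845 rpm)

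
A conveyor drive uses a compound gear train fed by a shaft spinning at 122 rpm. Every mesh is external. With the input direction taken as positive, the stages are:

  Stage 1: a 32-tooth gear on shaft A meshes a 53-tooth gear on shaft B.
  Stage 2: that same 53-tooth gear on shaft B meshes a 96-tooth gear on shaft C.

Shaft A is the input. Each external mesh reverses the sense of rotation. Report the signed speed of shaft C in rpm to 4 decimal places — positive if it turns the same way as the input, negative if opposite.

+40.6667 rpm (same as input, |ω| = 40.6667 rpm)

Stage 1 [32T→53T]: ω = 122.0000×32/53 = 73.6604 rpm, dir flips to −; running = −73.6604
Stage 2 [53T→96T]: ω = 73.6604×53/96 = 40.6667 rpm, dir flips to +; running = +40.6667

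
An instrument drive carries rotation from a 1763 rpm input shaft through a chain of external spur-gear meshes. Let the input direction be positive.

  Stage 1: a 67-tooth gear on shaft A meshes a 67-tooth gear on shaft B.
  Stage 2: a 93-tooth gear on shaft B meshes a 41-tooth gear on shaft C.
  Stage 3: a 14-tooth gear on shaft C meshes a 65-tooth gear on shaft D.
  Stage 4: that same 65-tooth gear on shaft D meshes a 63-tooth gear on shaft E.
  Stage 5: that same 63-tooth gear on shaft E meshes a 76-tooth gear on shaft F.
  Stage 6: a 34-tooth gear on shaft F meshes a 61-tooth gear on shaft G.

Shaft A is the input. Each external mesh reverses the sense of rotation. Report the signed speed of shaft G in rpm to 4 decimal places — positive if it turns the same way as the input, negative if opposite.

+410.5962 rpm (same as input, |ω| = 410.5962 rpm)

Stage 1 [67T→67T]: ω = 1763.0000×67/67 = 1763.0000 rpm, dir flips to −; running = −1763.0000
Stage 2 [93T→41T]: ω = 1763.0000×93/41 = 3999.0000 rpm, dir flips to +; running = +3999.0000
Stage 3 [14T→65T]: ω = 3999.0000×14/65 = 861.3231 rpm, dir flips to −; running = −861.3231
Stage 4 [65T→63T]: ω = 861.3231×65/63 = 888.6667 rpm, dir flips to +; running = +888.6667
Stage 5 [63T→76T]: ω = 888.6667×63/76 = 736.6579 rpm, dir flips to −; running = −736.6579
Stage 6 [34T→61T]: ω = 736.6579×34/61 = 410.5962 rpm, dir flips to +; running = +410.5962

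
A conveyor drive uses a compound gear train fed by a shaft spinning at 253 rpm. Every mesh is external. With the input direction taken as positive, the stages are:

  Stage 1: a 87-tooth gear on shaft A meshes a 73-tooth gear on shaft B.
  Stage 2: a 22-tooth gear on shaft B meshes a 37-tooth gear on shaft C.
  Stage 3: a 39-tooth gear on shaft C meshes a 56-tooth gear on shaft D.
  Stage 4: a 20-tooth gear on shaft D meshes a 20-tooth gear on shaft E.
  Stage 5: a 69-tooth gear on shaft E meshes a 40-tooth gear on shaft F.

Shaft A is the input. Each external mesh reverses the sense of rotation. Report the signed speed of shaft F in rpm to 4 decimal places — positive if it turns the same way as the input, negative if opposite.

-215.3791 rpm (opposite to input, |ω| = 215.3791 rpm)

Stage 1 [87T→73T]: ω = 253.0000×87/73 = 301.5205 rpm, dir flips to −; running = −301.5205
Stage 2 [22T→37T]: ω = 301.5205×22/37 = 179.2825 rpm, dir flips to +; running = +179.2825
Stage 3 [39T→56T]: ω = 179.2825×39/56 = 124.8574 rpm, dir flips to −; running = −124.8574
Stage 4 [20T→20T]: ω = 124.8574×20/20 = 124.8574 rpm, dir flips to +; running = +124.8574
Stage 5 [69T→40T]: ω = 124.8574×69/40 = 215.3791 rpm, dir flips to −; running = −215.3791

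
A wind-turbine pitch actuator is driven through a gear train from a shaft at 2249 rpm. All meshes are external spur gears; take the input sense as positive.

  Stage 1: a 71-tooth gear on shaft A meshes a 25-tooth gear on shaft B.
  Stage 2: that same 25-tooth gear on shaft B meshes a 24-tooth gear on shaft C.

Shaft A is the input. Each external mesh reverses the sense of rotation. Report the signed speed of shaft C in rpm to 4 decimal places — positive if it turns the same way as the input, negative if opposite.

+6653.2917 rpm (same as input, |ω| = 6653.2917 rpm)

Stage 1 [71T→25T]: ω = 2249.0000×71/25 = 6387.1600 rpm, dir flips to −; running = −6387.1600
Stage 2 [25T→24T]: ω = 6387.1600×25/24 = 6653.2917 rpm, dir flips to +; running = +6653.2917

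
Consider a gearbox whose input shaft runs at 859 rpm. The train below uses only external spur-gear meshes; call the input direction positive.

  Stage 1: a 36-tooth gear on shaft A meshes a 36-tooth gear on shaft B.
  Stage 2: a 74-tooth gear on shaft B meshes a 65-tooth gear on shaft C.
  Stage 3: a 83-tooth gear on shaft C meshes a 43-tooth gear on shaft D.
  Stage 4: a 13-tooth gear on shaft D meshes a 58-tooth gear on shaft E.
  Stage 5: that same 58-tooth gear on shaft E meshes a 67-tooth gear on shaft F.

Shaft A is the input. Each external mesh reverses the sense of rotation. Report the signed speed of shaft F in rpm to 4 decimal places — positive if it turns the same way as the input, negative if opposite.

-366.2602 rpm (opposite to input, |ω| = 366.2602 rpm)

Stage 1 [36T→36T]: ω = 859.0000×36/36 = 859.0000 rpm, dir flips to −; running = −859.0000
Stage 2 [74T→65T]: ω = 859.0000×74/65 = 977.9385 rpm, dir flips to +; running = +977.9385
Stage 3 [83T→43T]: ω = 977.9385×83/43 = 1887.6487 rpm, dir flips to −; running = −1887.6487
Stage 4 [13T→58T]: ω = 1887.6487×13/58 = 423.0937 rpm, dir flips to +; running = +423.0937
Stage 5 [58T→67T]: ω = 423.0937×58/67 = 366.2602 rpm, dir flips to −; running = −366.2602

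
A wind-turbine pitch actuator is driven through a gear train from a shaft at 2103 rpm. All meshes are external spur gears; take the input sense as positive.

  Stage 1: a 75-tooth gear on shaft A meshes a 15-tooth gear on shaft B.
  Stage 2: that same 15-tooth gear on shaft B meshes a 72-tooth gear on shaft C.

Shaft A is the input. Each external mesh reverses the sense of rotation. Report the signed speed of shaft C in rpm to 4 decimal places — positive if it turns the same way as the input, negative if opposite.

Stage 1 [75T→15T]: ω = 2103.0000×75/15 = 10515.0000 rpm, dir flips to −; running = −10515.0000
Stage 2 [15T→72T]: ω = 10515.0000×15/72 = 2190.6250 rpm, dir flips to +; running = +2190.6250

+2190.6250 rpm (same as input, |ω| = 2190.6250 rpm)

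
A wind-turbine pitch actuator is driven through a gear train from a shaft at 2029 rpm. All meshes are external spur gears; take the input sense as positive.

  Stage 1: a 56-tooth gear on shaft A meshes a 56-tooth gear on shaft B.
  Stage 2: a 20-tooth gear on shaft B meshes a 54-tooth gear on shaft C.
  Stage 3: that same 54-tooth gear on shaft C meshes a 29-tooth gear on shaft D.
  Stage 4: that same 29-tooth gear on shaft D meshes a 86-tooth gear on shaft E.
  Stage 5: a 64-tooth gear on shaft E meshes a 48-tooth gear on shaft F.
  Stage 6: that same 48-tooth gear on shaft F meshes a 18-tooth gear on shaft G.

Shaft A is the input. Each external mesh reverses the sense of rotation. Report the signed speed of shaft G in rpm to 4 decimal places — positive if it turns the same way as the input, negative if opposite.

Stage 1 [56T→56T]: ω = 2029.0000×56/56 = 2029.0000 rpm, dir flips to −; running = −2029.0000
Stage 2 [20T→54T]: ω = 2029.0000×20/54 = 751.4815 rpm, dir flips to +; running = +751.4815
Stage 3 [54T→29T]: ω = 751.4815×54/29 = 1399.3103 rpm, dir flips to −; running = −1399.3103
Stage 4 [29T→86T]: ω = 1399.3103×29/86 = 471.8605 rpm, dir flips to +; running = +471.8605
Stage 5 [64T→48T]: ω = 471.8605×64/48 = 629.1473 rpm, dir flips to −; running = −629.1473
Stage 6 [48T→18T]: ω = 629.1473×48/18 = 1677.7261 rpm, dir flips to +; running = +1677.7261

+1677.7261 rpm (same as input, |ω| = 1677.7261 rpm)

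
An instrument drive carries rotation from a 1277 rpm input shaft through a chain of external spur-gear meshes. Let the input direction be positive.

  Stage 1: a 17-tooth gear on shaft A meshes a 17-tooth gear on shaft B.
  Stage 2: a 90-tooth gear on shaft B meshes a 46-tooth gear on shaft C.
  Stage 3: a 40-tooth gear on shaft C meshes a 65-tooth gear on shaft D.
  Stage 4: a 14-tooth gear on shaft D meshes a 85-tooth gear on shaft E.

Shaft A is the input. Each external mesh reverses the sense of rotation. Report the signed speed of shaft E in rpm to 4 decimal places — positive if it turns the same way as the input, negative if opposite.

Stage 1 [17T→17T]: ω = 1277.0000×17/17 = 1277.0000 rpm, dir flips to −; running = −1277.0000
Stage 2 [90T→46T]: ω = 1277.0000×90/46 = 2498.4783 rpm, dir flips to +; running = +2498.4783
Stage 3 [40T→65T]: ω = 2498.4783×40/65 = 1537.5251 rpm, dir flips to −; running = −1537.5251
Stage 4 [14T→85T]: ω = 1537.5251×14/85 = 253.2394 rpm, dir flips to +; running = +253.2394

+253.2394 rpm (same as input, |ω| = 253.2394 rpm)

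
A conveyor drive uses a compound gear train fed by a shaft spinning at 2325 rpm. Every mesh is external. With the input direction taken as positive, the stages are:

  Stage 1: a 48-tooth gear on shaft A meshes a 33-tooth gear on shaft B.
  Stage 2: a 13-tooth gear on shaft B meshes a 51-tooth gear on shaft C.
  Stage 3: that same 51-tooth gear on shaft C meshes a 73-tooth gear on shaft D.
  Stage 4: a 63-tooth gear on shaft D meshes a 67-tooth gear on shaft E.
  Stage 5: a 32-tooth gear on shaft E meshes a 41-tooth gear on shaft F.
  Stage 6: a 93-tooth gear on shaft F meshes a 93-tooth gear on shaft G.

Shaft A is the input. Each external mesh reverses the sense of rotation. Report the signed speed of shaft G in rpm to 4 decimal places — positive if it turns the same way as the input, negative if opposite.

+441.9800 rpm (same as input, |ω| = 441.9800 rpm)

Stage 1 [48T→33T]: ω = 2325.0000×48/33 = 3381.8182 rpm, dir flips to −; running = −3381.8182
Stage 2 [13T→51T]: ω = 3381.8182×13/51 = 862.0321 rpm, dir flips to +; running = +862.0321
Stage 3 [51T→73T]: ω = 862.0321×51/73 = 602.2416 rpm, dir flips to −; running = −602.2416
Stage 4 [63T→67T]: ω = 602.2416×63/67 = 566.2869 rpm, dir flips to +; running = +566.2869
Stage 5 [32T→41T]: ω = 566.2869×32/41 = 441.9800 rpm, dir flips to −; running = −441.9800
Stage 6 [93T→93T]: ω = 441.9800×93/93 = 441.9800 rpm, dir flips to +; running = +441.9800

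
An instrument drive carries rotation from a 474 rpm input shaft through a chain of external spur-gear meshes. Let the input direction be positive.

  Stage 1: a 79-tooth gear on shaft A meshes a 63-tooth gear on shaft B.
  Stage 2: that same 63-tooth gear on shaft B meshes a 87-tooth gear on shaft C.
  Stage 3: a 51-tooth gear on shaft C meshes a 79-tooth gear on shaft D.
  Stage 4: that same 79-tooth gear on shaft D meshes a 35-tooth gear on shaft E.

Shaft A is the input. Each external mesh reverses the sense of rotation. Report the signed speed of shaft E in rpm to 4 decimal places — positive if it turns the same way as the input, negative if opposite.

Stage 1 [79T→63T]: ω = 474.0000×79/63 = 594.3810 rpm, dir flips to −; running = −594.3810
Stage 2 [63T→87T]: ω = 594.3810×63/87 = 430.4138 rpm, dir flips to +; running = +430.4138
Stage 3 [51T→79T]: ω = 430.4138×51/79 = 277.8621 rpm, dir flips to −; running = −277.8621
Stage 4 [79T→35T]: ω = 277.8621×79/35 = 627.1744 rpm, dir flips to +; running = +627.1744

+627.1744 rpm (same as input, |ω| = 627.1744 rpm)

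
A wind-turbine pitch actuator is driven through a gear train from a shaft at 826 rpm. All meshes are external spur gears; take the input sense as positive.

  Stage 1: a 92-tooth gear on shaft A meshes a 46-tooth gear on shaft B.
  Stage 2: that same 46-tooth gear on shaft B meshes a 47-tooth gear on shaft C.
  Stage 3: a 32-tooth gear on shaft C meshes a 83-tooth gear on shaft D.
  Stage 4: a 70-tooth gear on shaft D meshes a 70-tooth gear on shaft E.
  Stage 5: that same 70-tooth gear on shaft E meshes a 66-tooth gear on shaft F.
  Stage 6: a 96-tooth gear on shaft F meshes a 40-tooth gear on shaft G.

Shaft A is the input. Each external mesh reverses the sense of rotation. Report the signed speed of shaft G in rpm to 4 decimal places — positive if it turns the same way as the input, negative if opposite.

+1586.7454 rpm (same as input, |ω| = 1586.7454 rpm)

Stage 1 [92T→46T]: ω = 826.0000×92/46 = 1652.0000 rpm, dir flips to −; running = −1652.0000
Stage 2 [46T→47T]: ω = 1652.0000×46/47 = 1616.8511 rpm, dir flips to +; running = +1616.8511
Stage 3 [32T→83T]: ω = 1616.8511×32/83 = 623.3643 rpm, dir flips to −; running = −623.3643
Stage 4 [70T→70T]: ω = 623.3643×70/70 = 623.3643 rpm, dir flips to +; running = +623.3643
Stage 5 [70T→66T]: ω = 623.3643×70/66 = 661.1439 rpm, dir flips to −; running = −661.1439
Stage 6 [96T→40T]: ω = 661.1439×96/40 = 1586.7454 rpm, dir flips to +; running = +1586.7454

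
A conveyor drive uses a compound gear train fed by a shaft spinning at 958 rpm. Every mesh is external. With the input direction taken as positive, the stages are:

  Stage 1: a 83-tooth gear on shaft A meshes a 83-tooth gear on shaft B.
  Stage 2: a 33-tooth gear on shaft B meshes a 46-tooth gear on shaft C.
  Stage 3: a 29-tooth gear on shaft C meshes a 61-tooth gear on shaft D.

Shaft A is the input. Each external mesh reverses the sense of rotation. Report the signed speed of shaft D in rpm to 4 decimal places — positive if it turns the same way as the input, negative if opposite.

-326.7306 rpm (opposite to input, |ω| = 326.7306 rpm)

Stage 1 [83T→83T]: ω = 958.0000×83/83 = 958.0000 rpm, dir flips to −; running = −958.0000
Stage 2 [33T→46T]: ω = 958.0000×33/46 = 687.2609 rpm, dir flips to +; running = +687.2609
Stage 3 [29T→61T]: ω = 687.2609×29/61 = 326.7306 rpm, dir flips to −; running = −326.7306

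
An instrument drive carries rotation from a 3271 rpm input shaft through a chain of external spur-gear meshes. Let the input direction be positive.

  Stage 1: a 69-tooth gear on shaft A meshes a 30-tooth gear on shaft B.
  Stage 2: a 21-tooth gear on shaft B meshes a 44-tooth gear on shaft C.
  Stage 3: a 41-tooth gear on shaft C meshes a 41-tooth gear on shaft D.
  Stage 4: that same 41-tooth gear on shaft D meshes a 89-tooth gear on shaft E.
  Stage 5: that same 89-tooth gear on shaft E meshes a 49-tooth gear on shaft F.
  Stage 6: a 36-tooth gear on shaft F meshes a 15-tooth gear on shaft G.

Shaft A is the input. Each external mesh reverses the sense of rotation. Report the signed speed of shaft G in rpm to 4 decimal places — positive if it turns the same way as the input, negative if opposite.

Stage 1 [69T→30T]: ω = 3271.0000×69/30 = 7523.3000 rpm, dir flips to −; running = −7523.3000
Stage 2 [21T→44T]: ω = 7523.3000×21/44 = 3590.6659 rpm, dir flips to +; running = +3590.6659
Stage 3 [41T→41T]: ω = 3590.6659×41/41 = 3590.6659 rpm, dir flips to −; running = −3590.6659
Stage 4 [41T→89T]: ω = 3590.6659×41/89 = 1654.1270 rpm, dir flips to +; running = +1654.1270
Stage 5 [89T→49T]: ω = 1654.1270×89/49 = 3004.4347 rpm, dir flips to −; running = −3004.4347
Stage 6 [36T→15T]: ω = 3004.4347×36/15 = 7210.6434 rpm, dir flips to +; running = +7210.6434

+7210.6434 rpm (same as input, |ω| = 7210.6434 rpm)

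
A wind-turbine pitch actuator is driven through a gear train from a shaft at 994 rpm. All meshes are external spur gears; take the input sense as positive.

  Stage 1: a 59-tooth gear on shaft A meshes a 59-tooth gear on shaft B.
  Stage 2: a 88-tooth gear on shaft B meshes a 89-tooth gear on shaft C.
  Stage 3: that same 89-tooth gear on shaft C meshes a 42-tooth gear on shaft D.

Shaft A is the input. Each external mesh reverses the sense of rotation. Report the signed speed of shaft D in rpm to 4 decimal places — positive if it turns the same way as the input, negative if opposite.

Stage 1 [59T→59T]: ω = 994.0000×59/59 = 994.0000 rpm, dir flips to −; running = −994.0000
Stage 2 [88T→89T]: ω = 994.0000×88/89 = 982.8315 rpm, dir flips to +; running = +982.8315
Stage 3 [89T→42T]: ω = 982.8315×89/42 = 2082.6667 rpm, dir flips to −; running = −2082.6667

-2082.6667 rpm (opposite to input, |ω| = 2082.6667 rpm)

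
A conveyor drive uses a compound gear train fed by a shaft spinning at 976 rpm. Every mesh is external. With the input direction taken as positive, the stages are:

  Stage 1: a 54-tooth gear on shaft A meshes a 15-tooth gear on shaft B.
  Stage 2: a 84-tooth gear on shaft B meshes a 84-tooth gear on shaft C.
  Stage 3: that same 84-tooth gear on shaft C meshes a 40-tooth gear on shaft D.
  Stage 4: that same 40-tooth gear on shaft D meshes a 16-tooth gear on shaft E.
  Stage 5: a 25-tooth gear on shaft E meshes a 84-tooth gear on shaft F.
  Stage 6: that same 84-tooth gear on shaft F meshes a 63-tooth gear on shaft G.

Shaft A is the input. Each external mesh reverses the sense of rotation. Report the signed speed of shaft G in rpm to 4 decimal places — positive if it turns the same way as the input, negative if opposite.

+7320.0000 rpm (same as input, |ω| = 7320.0000 rpm)

Stage 1 [54T→15T]: ω = 976.0000×54/15 = 3513.6000 rpm, dir flips to −; running = −3513.6000
Stage 2 [84T→84T]: ω = 3513.6000×84/84 = 3513.6000 rpm, dir flips to +; running = +3513.6000
Stage 3 [84T→40T]: ω = 3513.6000×84/40 = 7378.5600 rpm, dir flips to −; running = −7378.5600
Stage 4 [40T→16T]: ω = 7378.5600×40/16 = 18446.4000 rpm, dir flips to +; running = +18446.4000
Stage 5 [25T→84T]: ω = 18446.4000×25/84 = 5490.0000 rpm, dir flips to −; running = −5490.0000
Stage 6 [84T→63T]: ω = 5490.0000×84/63 = 7320.0000 rpm, dir flips to +; running = +7320.0000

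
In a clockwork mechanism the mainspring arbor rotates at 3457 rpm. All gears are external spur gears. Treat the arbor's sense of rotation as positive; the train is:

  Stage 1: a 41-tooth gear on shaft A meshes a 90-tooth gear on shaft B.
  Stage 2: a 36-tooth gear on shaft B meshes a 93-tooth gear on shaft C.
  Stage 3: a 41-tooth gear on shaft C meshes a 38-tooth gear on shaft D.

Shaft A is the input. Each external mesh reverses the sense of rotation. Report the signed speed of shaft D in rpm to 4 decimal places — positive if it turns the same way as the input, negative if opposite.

Stage 1 [41T→90T]: ω = 3457.0000×41/90 = 1574.8556 rpm, dir flips to −; running = −1574.8556
Stage 2 [36T→93T]: ω = 1574.8556×36/93 = 609.6215 rpm, dir flips to +; running = +609.6215
Stage 3 [41T→38T]: ω = 609.6215×41/38 = 657.7495 rpm, dir flips to −; running = −657.7495

-657.7495 rpm (opposite to input, |ω| = 657.7495 rpm)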